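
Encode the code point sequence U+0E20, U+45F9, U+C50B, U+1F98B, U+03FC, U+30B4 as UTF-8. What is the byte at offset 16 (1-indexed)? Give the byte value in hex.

1-indexed offset 16 is 0-indexed offset 15.
U+0E20 → 3-byte form E0 B8 A0 at offsets 0–2.
U+45F9 → 3-byte form E4 97 B9 at offsets 3–5.
U+C50B → 3-byte form EC 94 8B at offsets 6–8.
U+1F98B → 4-byte form F0 9F A6 8B at offsets 9–12.
U+03FC → 2-byte form CF BC at offsets 13–14.
U+30B4 → 3-byte form E3 82 B4 at offsets 15–17.
Offset 15 falls in char 6's range; it's byte 1 of E3 82 B4 = 0xE3.

0xE3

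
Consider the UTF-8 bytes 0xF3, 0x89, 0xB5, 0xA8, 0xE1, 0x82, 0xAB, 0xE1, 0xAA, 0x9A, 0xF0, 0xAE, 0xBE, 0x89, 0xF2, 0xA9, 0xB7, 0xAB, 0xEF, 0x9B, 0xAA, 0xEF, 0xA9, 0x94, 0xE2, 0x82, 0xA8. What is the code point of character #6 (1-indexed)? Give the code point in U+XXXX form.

Offset 0: leading byte 0xF3 = 11110011 → 4-byte char #1 = F3 89 B5 A8.
Offset 4: leading byte 0xE1 = 11100001 → 3-byte char #2 = E1 82 AB.
Offset 7: leading byte 0xE1 = 11100001 → 3-byte char #3 = E1 AA 9A.
Offset 10: leading byte 0xF0 = 11110000 → 4-byte char #4 = F0 AE BE 89.
Offset 14: leading byte 0xF2 = 11110010 → 4-byte char #5 = F2 A9 B7 AB.
Offset 18: leading byte 0xEF = 11101111 → 3-byte char #6 = EF 9B AA.
Leading byte 0xEF = 11101111 matches 1110xxxx → 3-byte sequence.
Byte 1: 0xEF = 11101111, payload 1111 (4 bits).
Byte 2: 0x9B = 10011011 (10xxxxxx ✓), payload 011011.
Byte 3: 0xAA = 10101010 (10xxxxxx ✓), payload 101010.
Concatenate: 1111011011101010 = 0xF6EA (16 bits → U+F6EA).

U+F6EA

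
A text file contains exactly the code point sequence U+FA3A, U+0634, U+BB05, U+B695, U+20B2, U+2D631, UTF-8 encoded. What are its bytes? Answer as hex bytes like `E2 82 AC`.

EF A8 BA D8 B4 EB AC 85 EB 9A 95 E2 82 B2 F0 AD 98 B1

U+FA3A: 3-byte form → EF A8 BA.
U+0634: 2-byte form → D8 B4.
U+BB05: 3-byte form → EB AC 85.
U+B695: 3-byte form → EB 9A 95.
U+20B2: 3-byte form → E2 82 B2.
U+2D631: 4-byte form → F0 AD 98 B1.
Concatenated (18 bytes): EF A8 BA D8 B4 EB AC 85 EB 9A 95 E2 82 B2 F0 AD 98 B1.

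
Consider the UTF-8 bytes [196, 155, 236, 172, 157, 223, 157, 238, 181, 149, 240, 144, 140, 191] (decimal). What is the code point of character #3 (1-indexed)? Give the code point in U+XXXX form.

U+07DD

Offset 0: leading byte 0xC4 = 11000100 → 2-byte char #1 = C4 9B.
Offset 2: leading byte 0xEC = 11101100 → 3-byte char #2 = EC AC 9D.
Offset 5: leading byte 0xDF = 11011111 → 2-byte char #3 = DF 9D.
Leading byte 0xDF = 11011111 matches 110xxxxx → 2-byte sequence.
Byte 1: 0xDF = 11011111, payload 11111 (5 bits).
Byte 2: 0x9D = 10011101 (10xxxxxx ✓), payload 011101.
Concatenate: 11111011101 = 0x7DD (11 bits → U+07DD).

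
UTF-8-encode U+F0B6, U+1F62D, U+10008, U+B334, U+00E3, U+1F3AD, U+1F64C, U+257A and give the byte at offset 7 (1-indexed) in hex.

1-indexed offset 7 is 0-indexed offset 6.
U+F0B6 → 3-byte form EF 82 B6 at offsets 0–2.
U+1F62D → 4-byte form F0 9F 98 AD at offsets 3–6.
Offset 6 falls in char 2's range; it's byte 4 of F0 9F 98 AD = 0xAD.

0xAD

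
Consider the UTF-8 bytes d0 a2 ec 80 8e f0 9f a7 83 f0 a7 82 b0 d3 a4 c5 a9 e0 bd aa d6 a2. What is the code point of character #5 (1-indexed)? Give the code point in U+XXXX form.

Offset 0: leading byte 0xD0 = 11010000 → 2-byte char #1 = D0 A2.
Offset 2: leading byte 0xEC = 11101100 → 3-byte char #2 = EC 80 8E.
Offset 5: leading byte 0xF0 = 11110000 → 4-byte char #3 = F0 9F A7 83.
Offset 9: leading byte 0xF0 = 11110000 → 4-byte char #4 = F0 A7 82 B0.
Offset 13: leading byte 0xD3 = 11010011 → 2-byte char #5 = D3 A4.
Leading byte 0xD3 = 11010011 matches 110xxxxx → 2-byte sequence.
Byte 1: 0xD3 = 11010011, payload 10011 (5 bits).
Byte 2: 0xA4 = 10100100 (10xxxxxx ✓), payload 100100.
Concatenate: 10011100100 = 0x4E4 (11 bits → U+04E4).

U+04E4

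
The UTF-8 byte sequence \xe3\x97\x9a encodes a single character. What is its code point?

U+35DA

Leading byte 0xE3 = 11100011 matches 1110xxxx → 3-byte sequence.
Byte 1: 0xE3 = 11100011, payload 0011 (4 bits).
Byte 2: 0x97 = 10010111 (10xxxxxx ✓), payload 010111.
Byte 3: 0x9A = 10011010 (10xxxxxx ✓), payload 011010.
Concatenate: 0011010111011010 = 0x35DA (16 bits → U+35DA).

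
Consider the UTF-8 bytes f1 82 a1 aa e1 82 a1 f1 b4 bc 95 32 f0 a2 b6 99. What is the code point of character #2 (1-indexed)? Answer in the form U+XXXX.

Offset 0: leading byte 0xF1 = 11110001 → 4-byte char #1 = F1 82 A1 AA.
Offset 4: leading byte 0xE1 = 11100001 → 3-byte char #2 = E1 82 A1.
Leading byte 0xE1 = 11100001 matches 1110xxxx → 3-byte sequence.
Byte 1: 0xE1 = 11100001, payload 0001 (4 bits).
Byte 2: 0x82 = 10000010 (10xxxxxx ✓), payload 000010.
Byte 3: 0xA1 = 10100001 (10xxxxxx ✓), payload 100001.
Concatenate: 0001000010100001 = 0x10A1 (16 bits → U+10A1).

U+10A1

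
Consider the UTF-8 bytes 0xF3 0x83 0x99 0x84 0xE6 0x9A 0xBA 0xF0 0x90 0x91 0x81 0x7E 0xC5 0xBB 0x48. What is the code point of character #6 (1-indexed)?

U+0048

Offset 0: leading byte 0xF3 = 11110011 → 4-byte char #1 = F3 83 99 84.
Offset 4: leading byte 0xE6 = 11100110 → 3-byte char #2 = E6 9A BA.
Offset 7: leading byte 0xF0 = 11110000 → 4-byte char #3 = F0 90 91 81.
Offset 11: leading byte 0x7E = 01111110 → 1-byte char #4 = 7E.
Offset 12: leading byte 0xC5 = 11000101 → 2-byte char #5 = C5 BB.
Offset 14: leading byte 0x48 = 01001000 → 1-byte char #6 = 48.
Leading byte 0x48 = 01001000 matches 0xxxxxxx → 1-byte sequence.
Byte 1: 0x48 = 01001000, payload 1001000 (7 bits).
Concatenate: 1001000 = 0x48 (7 bits → U+0048).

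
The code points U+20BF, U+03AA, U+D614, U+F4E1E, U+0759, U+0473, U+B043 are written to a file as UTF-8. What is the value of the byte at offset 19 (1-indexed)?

0x83

1-indexed offset 19 is 0-indexed offset 18.
U+20BF → 3-byte form E2 82 BF at offsets 0–2.
U+03AA → 2-byte form CE AA at offsets 3–4.
U+D614 → 3-byte form ED 98 94 at offsets 5–7.
U+F4E1E → 4-byte form F3 B4 B8 9E at offsets 8–11.
U+0759 → 2-byte form DD 99 at offsets 12–13.
U+0473 → 2-byte form D1 B3 at offsets 14–15.
U+B043 → 3-byte form EB 81 83 at offsets 16–18.
Offset 18 falls in char 7's range; it's byte 3 of EB 81 83 = 0x83.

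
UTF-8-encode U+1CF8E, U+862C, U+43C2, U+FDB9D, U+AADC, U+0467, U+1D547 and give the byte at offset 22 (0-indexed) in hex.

0x87

U+1CF8E → 4-byte form F0 9C BE 8E at offsets 0–3.
U+862C → 3-byte form E8 98 AC at offsets 4–6.
U+43C2 → 3-byte form E4 8F 82 at offsets 7–9.
U+FDB9D → 4-byte form F3 BD AE 9D at offsets 10–13.
U+AADC → 3-byte form EA AB 9C at offsets 14–16.
U+0467 → 2-byte form D1 A7 at offsets 17–18.
U+1D547 → 4-byte form F0 9D 95 87 at offsets 19–22.
Offset 22 falls in char 7's range; it's byte 4 of F0 9D 95 87 = 0x87.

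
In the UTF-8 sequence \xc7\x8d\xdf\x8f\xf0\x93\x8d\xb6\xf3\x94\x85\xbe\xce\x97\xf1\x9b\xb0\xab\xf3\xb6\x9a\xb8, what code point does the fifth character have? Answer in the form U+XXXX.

Offset 0: leading byte 0xC7 = 11000111 → 2-byte char #1 = C7 8D.
Offset 2: leading byte 0xDF = 11011111 → 2-byte char #2 = DF 8F.
Offset 4: leading byte 0xF0 = 11110000 → 4-byte char #3 = F0 93 8D B6.
Offset 8: leading byte 0xF3 = 11110011 → 4-byte char #4 = F3 94 85 BE.
Offset 12: leading byte 0xCE = 11001110 → 2-byte char #5 = CE 97.
Leading byte 0xCE = 11001110 matches 110xxxxx → 2-byte sequence.
Byte 1: 0xCE = 11001110, payload 01110 (5 bits).
Byte 2: 0x97 = 10010111 (10xxxxxx ✓), payload 010111.
Concatenate: 01110010111 = 0x397 (11 bits → U+0397).

U+0397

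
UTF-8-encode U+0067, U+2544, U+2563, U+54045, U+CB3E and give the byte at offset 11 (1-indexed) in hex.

1-indexed offset 11 is 0-indexed offset 10.
U+0067 → 1-byte form 67 at offsets 0–0.
U+2544 → 3-byte form E2 95 84 at offsets 1–3.
U+2563 → 3-byte form E2 95 A3 at offsets 4–6.
U+54045 → 4-byte form F1 94 81 85 at offsets 7–10.
Offset 10 falls in char 4's range; it's byte 4 of F1 94 81 85 = 0x85.

0x85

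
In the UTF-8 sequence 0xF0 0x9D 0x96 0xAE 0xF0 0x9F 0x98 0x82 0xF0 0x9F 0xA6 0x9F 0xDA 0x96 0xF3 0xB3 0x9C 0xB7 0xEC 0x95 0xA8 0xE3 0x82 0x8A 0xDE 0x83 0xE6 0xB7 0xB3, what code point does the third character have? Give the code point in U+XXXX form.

Offset 0: leading byte 0xF0 = 11110000 → 4-byte char #1 = F0 9D 96 AE.
Offset 4: leading byte 0xF0 = 11110000 → 4-byte char #2 = F0 9F 98 82.
Offset 8: leading byte 0xF0 = 11110000 → 4-byte char #3 = F0 9F A6 9F.
Leading byte 0xF0 = 11110000 matches 11110xxx → 4-byte sequence.
Byte 1: 0xF0 = 11110000, payload 000 (3 bits).
Byte 2: 0x9F = 10011111 (10xxxxxx ✓), payload 011111.
Byte 3: 0xA6 = 10100110 (10xxxxxx ✓), payload 100110.
Byte 4: 0x9F = 10011111 (10xxxxxx ✓), payload 011111.
Concatenate: 000011111100110011111 = 0x1F99F (21 bits → U+1F99F).

U+1F99F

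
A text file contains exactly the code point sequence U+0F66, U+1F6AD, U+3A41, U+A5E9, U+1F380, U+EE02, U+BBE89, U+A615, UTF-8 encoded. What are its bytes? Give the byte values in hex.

E0 BD A6 F0 9F 9A AD E3 A9 81 EA 97 A9 F0 9F 8E 80 EE B8 82 F2 BB BA 89 EA 98 95

U+0F66: 3-byte form → E0 BD A6.
U+1F6AD: 4-byte form → F0 9F 9A AD.
U+3A41: 3-byte form → E3 A9 81.
U+A5E9: 3-byte form → EA 97 A9.
U+1F380: 4-byte form → F0 9F 8E 80.
U+EE02: 3-byte form → EE B8 82.
U+BBE89: 4-byte form → F2 BB BA 89.
U+A615: 3-byte form → EA 98 95.
Concatenated (27 bytes): E0 BD A6 F0 9F 9A AD E3 A9 81 EA 97 A9 F0 9F 8E 80 EE B8 82 F2 BB BA 89 EA 98 95.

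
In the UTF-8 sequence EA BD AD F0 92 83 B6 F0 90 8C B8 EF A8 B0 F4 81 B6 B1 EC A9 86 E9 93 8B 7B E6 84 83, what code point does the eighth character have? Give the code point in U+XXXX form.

Offset 0: leading byte 0xEA = 11101010 → 3-byte char #1 = EA BD AD.
Offset 3: leading byte 0xF0 = 11110000 → 4-byte char #2 = F0 92 83 B6.
Offset 7: leading byte 0xF0 = 11110000 → 4-byte char #3 = F0 90 8C B8.
Offset 11: leading byte 0xEF = 11101111 → 3-byte char #4 = EF A8 B0.
Offset 14: leading byte 0xF4 = 11110100 → 4-byte char #5 = F4 81 B6 B1.
Offset 18: leading byte 0xEC = 11101100 → 3-byte char #6 = EC A9 86.
Offset 21: leading byte 0xE9 = 11101001 → 3-byte char #7 = E9 93 8B.
Offset 24: leading byte 0x7B = 01111011 → 1-byte char #8 = 7B.
Leading byte 0x7B = 01111011 matches 0xxxxxxx → 1-byte sequence.
Byte 1: 0x7B = 01111011, payload 1111011 (7 bits).
Concatenate: 1111011 = 0x7B (7 bits → U+007B).

U+007B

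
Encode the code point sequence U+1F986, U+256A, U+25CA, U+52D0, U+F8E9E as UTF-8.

U+1F986: 4-byte form → F0 9F A6 86.
U+256A: 3-byte form → E2 95 AA.
U+25CA: 3-byte form → E2 97 8A.
U+52D0: 3-byte form → E5 8B 90.
U+F8E9E: 4-byte form → F3 B8 BA 9E.
Concatenated (17 bytes): F0 9F A6 86 E2 95 AA E2 97 8A E5 8B 90 F3 B8 BA 9E.

F0 9F A6 86 E2 95 AA E2 97 8A E5 8B 90 F3 B8 BA 9E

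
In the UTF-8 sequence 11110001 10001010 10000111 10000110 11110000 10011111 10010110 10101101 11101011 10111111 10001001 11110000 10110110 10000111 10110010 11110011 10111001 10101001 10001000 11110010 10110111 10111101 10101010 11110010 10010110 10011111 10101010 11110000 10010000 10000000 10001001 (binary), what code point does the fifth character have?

U+F9A48

Offset 0: leading byte 0xF1 = 11110001 → 4-byte char #1 = F1 8A 87 86.
Offset 4: leading byte 0xF0 = 11110000 → 4-byte char #2 = F0 9F 96 AD.
Offset 8: leading byte 0xEB = 11101011 → 3-byte char #3 = EB BF 89.
Offset 11: leading byte 0xF0 = 11110000 → 4-byte char #4 = F0 B6 87 B2.
Offset 15: leading byte 0xF3 = 11110011 → 4-byte char #5 = F3 B9 A9 88.
Leading byte 0xF3 = 11110011 matches 11110xxx → 4-byte sequence.
Byte 1: 0xF3 = 11110011, payload 011 (3 bits).
Byte 2: 0xB9 = 10111001 (10xxxxxx ✓), payload 111001.
Byte 3: 0xA9 = 10101001 (10xxxxxx ✓), payload 101001.
Byte 4: 0x88 = 10001000 (10xxxxxx ✓), payload 001000.
Concatenate: 011111001101001001000 = 0xF9A48 (21 bits → U+F9A48).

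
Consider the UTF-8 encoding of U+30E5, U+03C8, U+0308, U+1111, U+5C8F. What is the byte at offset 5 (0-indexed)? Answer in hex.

U+30E5 → 3-byte form E3 83 A5 at offsets 0–2.
U+03C8 → 2-byte form CF 88 at offsets 3–4.
U+0308 → 2-byte form CC 88 at offsets 5–6.
Offset 5 falls in char 3's range; it's byte 1 of CC 88 = 0xCC.

0xCC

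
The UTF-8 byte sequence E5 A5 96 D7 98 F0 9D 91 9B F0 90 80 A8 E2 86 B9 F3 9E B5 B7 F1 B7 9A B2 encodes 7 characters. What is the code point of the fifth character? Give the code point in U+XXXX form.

Offset 0: leading byte 0xE5 = 11100101 → 3-byte char #1 = E5 A5 96.
Offset 3: leading byte 0xD7 = 11010111 → 2-byte char #2 = D7 98.
Offset 5: leading byte 0xF0 = 11110000 → 4-byte char #3 = F0 9D 91 9B.
Offset 9: leading byte 0xF0 = 11110000 → 4-byte char #4 = F0 90 80 A8.
Offset 13: leading byte 0xE2 = 11100010 → 3-byte char #5 = E2 86 B9.
Leading byte 0xE2 = 11100010 matches 1110xxxx → 3-byte sequence.
Byte 1: 0xE2 = 11100010, payload 0010 (4 bits).
Byte 2: 0x86 = 10000110 (10xxxxxx ✓), payload 000110.
Byte 3: 0xB9 = 10111001 (10xxxxxx ✓), payload 111001.
Concatenate: 0010000110111001 = 0x21B9 (16 bits → U+21B9).

U+21B9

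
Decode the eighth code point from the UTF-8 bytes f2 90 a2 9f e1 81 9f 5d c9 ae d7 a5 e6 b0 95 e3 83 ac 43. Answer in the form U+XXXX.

Offset 0: leading byte 0xF2 = 11110010 → 4-byte char #1 = F2 90 A2 9F.
Offset 4: leading byte 0xE1 = 11100001 → 3-byte char #2 = E1 81 9F.
Offset 7: leading byte 0x5D = 01011101 → 1-byte char #3 = 5D.
Offset 8: leading byte 0xC9 = 11001001 → 2-byte char #4 = C9 AE.
Offset 10: leading byte 0xD7 = 11010111 → 2-byte char #5 = D7 A5.
Offset 12: leading byte 0xE6 = 11100110 → 3-byte char #6 = E6 B0 95.
Offset 15: leading byte 0xE3 = 11100011 → 3-byte char #7 = E3 83 AC.
Offset 18: leading byte 0x43 = 01000011 → 1-byte char #8 = 43.
Leading byte 0x43 = 01000011 matches 0xxxxxxx → 1-byte sequence.
Byte 1: 0x43 = 01000011, payload 1000011 (7 bits).
Concatenate: 1000011 = 0x43 (7 bits → U+0043).

U+0043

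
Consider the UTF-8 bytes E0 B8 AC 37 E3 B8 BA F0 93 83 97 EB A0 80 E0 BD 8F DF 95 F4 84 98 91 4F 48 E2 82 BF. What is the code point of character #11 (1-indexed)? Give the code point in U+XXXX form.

Offset 0: leading byte 0xE0 = 11100000 → 3-byte char #1 = E0 B8 AC.
Offset 3: leading byte 0x37 = 00110111 → 1-byte char #2 = 37.
Offset 4: leading byte 0xE3 = 11100011 → 3-byte char #3 = E3 B8 BA.
Offset 7: leading byte 0xF0 = 11110000 → 4-byte char #4 = F0 93 83 97.
Offset 11: leading byte 0xEB = 11101011 → 3-byte char #5 = EB A0 80.
Offset 14: leading byte 0xE0 = 11100000 → 3-byte char #6 = E0 BD 8F.
Offset 17: leading byte 0xDF = 11011111 → 2-byte char #7 = DF 95.
Offset 19: leading byte 0xF4 = 11110100 → 4-byte char #8 = F4 84 98 91.
Offset 23: leading byte 0x4F = 01001111 → 1-byte char #9 = 4F.
Offset 24: leading byte 0x48 = 01001000 → 1-byte char #10 = 48.
Offset 25: leading byte 0xE2 = 11100010 → 3-byte char #11 = E2 82 BF.
Leading byte 0xE2 = 11100010 matches 1110xxxx → 3-byte sequence.
Byte 1: 0xE2 = 11100010, payload 0010 (4 bits).
Byte 2: 0x82 = 10000010 (10xxxxxx ✓), payload 000010.
Byte 3: 0xBF = 10111111 (10xxxxxx ✓), payload 111111.
Concatenate: 0010000010111111 = 0x20BF (16 bits → U+20BF).

U+20BF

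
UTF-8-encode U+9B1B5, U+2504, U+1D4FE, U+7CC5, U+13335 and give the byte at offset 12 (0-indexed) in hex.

U+9B1B5 → 4-byte form F2 9B 86 B5 at offsets 0–3.
U+2504 → 3-byte form E2 94 84 at offsets 4–6.
U+1D4FE → 4-byte form F0 9D 93 BE at offsets 7–10.
U+7CC5 → 3-byte form E7 B3 85 at offsets 11–13.
Offset 12 falls in char 4's range; it's byte 2 of E7 B3 85 = 0xB3.

0xB3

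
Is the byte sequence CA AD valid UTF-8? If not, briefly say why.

valid

Leading byte 0xCA = 11001010 → 2-byte form.
Continuation bytes 0xAD=10101101 all match 10xxxxxx.
Decoded value 0x2AD is ≥ 0x80 (shortest form) and not a surrogate.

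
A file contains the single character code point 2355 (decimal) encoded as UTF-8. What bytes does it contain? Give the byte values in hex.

U+0933 = 0x933 = 2355 decimal. In range U+0800–U+FFFF → 3-byte form: 1110xxxx 10xxxxxx 10xxxxxx.
Binary (16 bits): 0000100100110011.
Split 4+6+6: 0000 | 100100 | 110011.
Byte 1: 11100000 = 0xE0.
Byte 2: 10100100 = 0xA4.
Byte 3: 10110011 = 0xB3.

E0 A4 B3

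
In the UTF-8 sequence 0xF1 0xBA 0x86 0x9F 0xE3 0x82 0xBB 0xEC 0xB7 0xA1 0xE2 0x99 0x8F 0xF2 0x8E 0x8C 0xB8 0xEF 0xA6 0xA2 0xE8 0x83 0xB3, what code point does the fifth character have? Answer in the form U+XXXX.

Offset 0: leading byte 0xF1 = 11110001 → 4-byte char #1 = F1 BA 86 9F.
Offset 4: leading byte 0xE3 = 11100011 → 3-byte char #2 = E3 82 BB.
Offset 7: leading byte 0xEC = 11101100 → 3-byte char #3 = EC B7 A1.
Offset 10: leading byte 0xE2 = 11100010 → 3-byte char #4 = E2 99 8F.
Offset 13: leading byte 0xF2 = 11110010 → 4-byte char #5 = F2 8E 8C B8.
Leading byte 0xF2 = 11110010 matches 11110xxx → 4-byte sequence.
Byte 1: 0xF2 = 11110010, payload 010 (3 bits).
Byte 2: 0x8E = 10001110 (10xxxxxx ✓), payload 001110.
Byte 3: 0x8C = 10001100 (10xxxxxx ✓), payload 001100.
Byte 4: 0xB8 = 10111000 (10xxxxxx ✓), payload 111000.
Concatenate: 010001110001100111000 = 0x8E338 (21 bits → U+8E338).

U+8E338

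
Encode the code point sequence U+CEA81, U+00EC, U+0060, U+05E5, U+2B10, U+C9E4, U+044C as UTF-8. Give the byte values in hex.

F3 8E AA 81 C3 AC 60 D7 A5 E2 AC 90 EC A7 A4 D1 8C

U+CEA81: 4-byte form → F3 8E AA 81.
U+00EC: 2-byte form → C3 AC.
U+0060: 1-byte form → 60.
U+05E5: 2-byte form → D7 A5.
U+2B10: 3-byte form → E2 AC 90.
U+C9E4: 3-byte form → EC A7 A4.
U+044C: 2-byte form → D1 8C.
Concatenated (17 bytes): F3 8E AA 81 C3 AC 60 D7 A5 E2 AC 90 EC A7 A4 D1 8C.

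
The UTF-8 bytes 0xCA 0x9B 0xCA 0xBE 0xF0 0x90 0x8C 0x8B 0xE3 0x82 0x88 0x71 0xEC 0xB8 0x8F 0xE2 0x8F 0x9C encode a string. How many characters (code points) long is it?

7

Byte at offset 0: 0xCA = 11001010 → 2-byte char (#1). Advance 2.
Byte at offset 2: 0xCA = 11001010 → 2-byte char (#2). Advance 2.
Byte at offset 4: 0xF0 = 11110000 → 4-byte char (#3). Advance 4.
Byte at offset 8: 0xE3 = 11100011 → 3-byte char (#4). Advance 3.
Byte at offset 11: 0x71 = 01110001 → 1-byte char (#5). Advance 1.
Byte at offset 12: 0xEC = 11101100 → 3-byte char (#6). Advance 3.
Byte at offset 15: 0xE2 = 11100010 → 3-byte char (#7). Advance 3.
Reached end at offset 18 after 7 code points.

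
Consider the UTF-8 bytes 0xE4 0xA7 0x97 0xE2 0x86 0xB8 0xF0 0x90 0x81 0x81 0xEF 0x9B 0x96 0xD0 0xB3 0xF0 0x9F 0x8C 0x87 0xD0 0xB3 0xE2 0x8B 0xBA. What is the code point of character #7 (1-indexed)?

Offset 0: leading byte 0xE4 = 11100100 → 3-byte char #1 = E4 A7 97.
Offset 3: leading byte 0xE2 = 11100010 → 3-byte char #2 = E2 86 B8.
Offset 6: leading byte 0xF0 = 11110000 → 4-byte char #3 = F0 90 81 81.
Offset 10: leading byte 0xEF = 11101111 → 3-byte char #4 = EF 9B 96.
Offset 13: leading byte 0xD0 = 11010000 → 2-byte char #5 = D0 B3.
Offset 15: leading byte 0xF0 = 11110000 → 4-byte char #6 = F0 9F 8C 87.
Offset 19: leading byte 0xD0 = 11010000 → 2-byte char #7 = D0 B3.
Leading byte 0xD0 = 11010000 matches 110xxxxx → 2-byte sequence.
Byte 1: 0xD0 = 11010000, payload 10000 (5 bits).
Byte 2: 0xB3 = 10110011 (10xxxxxx ✓), payload 110011.
Concatenate: 10000110011 = 0x433 (11 bits → U+0433).

U+0433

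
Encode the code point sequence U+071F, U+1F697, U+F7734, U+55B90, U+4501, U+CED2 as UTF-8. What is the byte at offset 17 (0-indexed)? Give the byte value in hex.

0xEC

U+071F → 2-byte form DC 9F at offsets 0–1.
U+1F697 → 4-byte form F0 9F 9A 97 at offsets 2–5.
U+F7734 → 4-byte form F3 B7 9C B4 at offsets 6–9.
U+55B90 → 4-byte form F1 95 AE 90 at offsets 10–13.
U+4501 → 3-byte form E4 94 81 at offsets 14–16.
U+CED2 → 3-byte form EC BB 92 at offsets 17–19.
Offset 17 falls in char 6's range; it's byte 1 of EC BB 92 = 0xEC.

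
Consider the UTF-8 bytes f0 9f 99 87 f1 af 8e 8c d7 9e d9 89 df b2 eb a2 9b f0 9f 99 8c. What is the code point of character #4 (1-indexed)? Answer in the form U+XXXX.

Offset 0: leading byte 0xF0 = 11110000 → 4-byte char #1 = F0 9F 99 87.
Offset 4: leading byte 0xF1 = 11110001 → 4-byte char #2 = F1 AF 8E 8C.
Offset 8: leading byte 0xD7 = 11010111 → 2-byte char #3 = D7 9E.
Offset 10: leading byte 0xD9 = 11011001 → 2-byte char #4 = D9 89.
Leading byte 0xD9 = 11011001 matches 110xxxxx → 2-byte sequence.
Byte 1: 0xD9 = 11011001, payload 11001 (5 bits).
Byte 2: 0x89 = 10001001 (10xxxxxx ✓), payload 001001.
Concatenate: 11001001001 = 0x649 (11 bits → U+0649).

U+0649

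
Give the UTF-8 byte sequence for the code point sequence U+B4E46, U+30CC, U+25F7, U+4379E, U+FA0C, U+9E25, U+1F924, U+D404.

F2 B4 B9 86 E3 83 8C E2 97 B7 F1 83 9E 9E EF A8 8C E9 B8 A5 F0 9F A4 A4 ED 90 84

U+B4E46: 4-byte form → F2 B4 B9 86.
U+30CC: 3-byte form → E3 83 8C.
U+25F7: 3-byte form → E2 97 B7.
U+4379E: 4-byte form → F1 83 9E 9E.
U+FA0C: 3-byte form → EF A8 8C.
U+9E25: 3-byte form → E9 B8 A5.
U+1F924: 4-byte form → F0 9F A4 A4.
U+D404: 3-byte form → ED 90 84.
Concatenated (27 bytes): F2 B4 B9 86 E3 83 8C E2 97 B7 F1 83 9E 9E EF A8 8C E9 B8 A5 F0 9F A4 A4 ED 90 84.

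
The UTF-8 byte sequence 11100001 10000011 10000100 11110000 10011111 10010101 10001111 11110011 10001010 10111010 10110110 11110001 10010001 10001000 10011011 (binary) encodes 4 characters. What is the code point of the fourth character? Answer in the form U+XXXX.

Offset 0: leading byte 0xE1 = 11100001 → 3-byte char #1 = E1 83 84.
Offset 3: leading byte 0xF0 = 11110000 → 4-byte char #2 = F0 9F 95 8F.
Offset 7: leading byte 0xF3 = 11110011 → 4-byte char #3 = F3 8A BA B6.
Offset 11: leading byte 0xF1 = 11110001 → 4-byte char #4 = F1 91 88 9B.
Leading byte 0xF1 = 11110001 matches 11110xxx → 4-byte sequence.
Byte 1: 0xF1 = 11110001, payload 001 (3 bits).
Byte 2: 0x91 = 10010001 (10xxxxxx ✓), payload 010001.
Byte 3: 0x88 = 10001000 (10xxxxxx ✓), payload 001000.
Byte 4: 0x9B = 10011011 (10xxxxxx ✓), payload 011011.
Concatenate: 001010001001000011011 = 0x5121B (21 bits → U+5121B).

U+5121B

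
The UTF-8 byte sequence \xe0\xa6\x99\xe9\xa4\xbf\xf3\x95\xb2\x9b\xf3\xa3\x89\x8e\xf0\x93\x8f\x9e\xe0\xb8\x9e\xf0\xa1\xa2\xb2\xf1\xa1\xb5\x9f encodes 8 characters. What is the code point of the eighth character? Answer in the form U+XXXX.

Offset 0: leading byte 0xE0 = 11100000 → 3-byte char #1 = E0 A6 99.
Offset 3: leading byte 0xE9 = 11101001 → 3-byte char #2 = E9 A4 BF.
Offset 6: leading byte 0xF3 = 11110011 → 4-byte char #3 = F3 95 B2 9B.
Offset 10: leading byte 0xF3 = 11110011 → 4-byte char #4 = F3 A3 89 8E.
Offset 14: leading byte 0xF0 = 11110000 → 4-byte char #5 = F0 93 8F 9E.
Offset 18: leading byte 0xE0 = 11100000 → 3-byte char #6 = E0 B8 9E.
Offset 21: leading byte 0xF0 = 11110000 → 4-byte char #7 = F0 A1 A2 B2.
Offset 25: leading byte 0xF1 = 11110001 → 4-byte char #8 = F1 A1 B5 9F.
Leading byte 0xF1 = 11110001 matches 11110xxx → 4-byte sequence.
Byte 1: 0xF1 = 11110001, payload 001 (3 bits).
Byte 2: 0xA1 = 10100001 (10xxxxxx ✓), payload 100001.
Byte 3: 0xB5 = 10110101 (10xxxxxx ✓), payload 110101.
Byte 4: 0x9F = 10011111 (10xxxxxx ✓), payload 011111.
Concatenate: 001100001110101011111 = 0x61D5F (21 bits → U+61D5F).

U+61D5F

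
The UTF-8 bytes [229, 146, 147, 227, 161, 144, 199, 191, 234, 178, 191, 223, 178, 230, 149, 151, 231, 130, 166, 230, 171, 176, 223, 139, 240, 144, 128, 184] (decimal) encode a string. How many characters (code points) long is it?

10

Byte at offset 0: 0xE5 = 11100101 → 3-byte char (#1). Advance 3.
Byte at offset 3: 0xE3 = 11100011 → 3-byte char (#2). Advance 3.
Byte at offset 6: 0xC7 = 11000111 → 2-byte char (#3). Advance 2.
Byte at offset 8: 0xEA = 11101010 → 3-byte char (#4). Advance 3.
Byte at offset 11: 0xDF = 11011111 → 2-byte char (#5). Advance 2.
Byte at offset 13: 0xE6 = 11100110 → 3-byte char (#6). Advance 3.
Byte at offset 16: 0xE7 = 11100111 → 3-byte char (#7). Advance 3.
Byte at offset 19: 0xE6 = 11100110 → 3-byte char (#8). Advance 3.
Byte at offset 22: 0xDF = 11011111 → 2-byte char (#9). Advance 2.
Byte at offset 24: 0xF0 = 11110000 → 4-byte char (#10). Advance 4.
Reached end at offset 28 after 10 code points.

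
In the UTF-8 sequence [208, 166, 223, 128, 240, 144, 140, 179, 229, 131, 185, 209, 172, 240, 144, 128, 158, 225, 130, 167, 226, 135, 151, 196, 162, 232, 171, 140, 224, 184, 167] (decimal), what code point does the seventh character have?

Offset 0: leading byte 0xD0 = 11010000 → 2-byte char #1 = D0 A6.
Offset 2: leading byte 0xDF = 11011111 → 2-byte char #2 = DF 80.
Offset 4: leading byte 0xF0 = 11110000 → 4-byte char #3 = F0 90 8C B3.
Offset 8: leading byte 0xE5 = 11100101 → 3-byte char #4 = E5 83 B9.
Offset 11: leading byte 0xD1 = 11010001 → 2-byte char #5 = D1 AC.
Offset 13: leading byte 0xF0 = 11110000 → 4-byte char #6 = F0 90 80 9E.
Offset 17: leading byte 0xE1 = 11100001 → 3-byte char #7 = E1 82 A7.
Leading byte 0xE1 = 11100001 matches 1110xxxx → 3-byte sequence.
Byte 1: 0xE1 = 11100001, payload 0001 (4 bits).
Byte 2: 0x82 = 10000010 (10xxxxxx ✓), payload 000010.
Byte 3: 0xA7 = 10100111 (10xxxxxx ✓), payload 100111.
Concatenate: 0001000010100111 = 0x10A7 (16 bits → U+10A7).

U+10A7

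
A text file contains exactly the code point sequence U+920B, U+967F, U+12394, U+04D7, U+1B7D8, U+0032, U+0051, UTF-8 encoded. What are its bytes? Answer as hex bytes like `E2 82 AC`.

U+920B: 3-byte form → E9 88 8B.
U+967F: 3-byte form → E9 99 BF.
U+12394: 4-byte form → F0 92 8E 94.
U+04D7: 2-byte form → D3 97.
U+1B7D8: 4-byte form → F0 9B 9F 98.
U+0032: 1-byte form → 32.
U+0051: 1-byte form → 51.
Concatenated (18 bytes): E9 88 8B E9 99 BF F0 92 8E 94 D3 97 F0 9B 9F 98 32 51.

E9 88 8B E9 99 BF F0 92 8E 94 D3 97 F0 9B 9F 98 32 51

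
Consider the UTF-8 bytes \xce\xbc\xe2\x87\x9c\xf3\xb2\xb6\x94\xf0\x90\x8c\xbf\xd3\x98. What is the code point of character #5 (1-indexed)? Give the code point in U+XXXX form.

Offset 0: leading byte 0xCE = 11001110 → 2-byte char #1 = CE BC.
Offset 2: leading byte 0xE2 = 11100010 → 3-byte char #2 = E2 87 9C.
Offset 5: leading byte 0xF3 = 11110011 → 4-byte char #3 = F3 B2 B6 94.
Offset 9: leading byte 0xF0 = 11110000 → 4-byte char #4 = F0 90 8C BF.
Offset 13: leading byte 0xD3 = 11010011 → 2-byte char #5 = D3 98.
Leading byte 0xD3 = 11010011 matches 110xxxxx → 2-byte sequence.
Byte 1: 0xD3 = 11010011, payload 10011 (5 bits).
Byte 2: 0x98 = 10011000 (10xxxxxx ✓), payload 011000.
Concatenate: 10011011000 = 0x4D8 (11 bits → U+04D8).

U+04D8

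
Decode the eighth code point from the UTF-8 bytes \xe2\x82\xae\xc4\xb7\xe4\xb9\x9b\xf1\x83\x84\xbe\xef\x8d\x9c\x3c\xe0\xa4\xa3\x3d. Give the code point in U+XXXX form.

Offset 0: leading byte 0xE2 = 11100010 → 3-byte char #1 = E2 82 AE.
Offset 3: leading byte 0xC4 = 11000100 → 2-byte char #2 = C4 B7.
Offset 5: leading byte 0xE4 = 11100100 → 3-byte char #3 = E4 B9 9B.
Offset 8: leading byte 0xF1 = 11110001 → 4-byte char #4 = F1 83 84 BE.
Offset 12: leading byte 0xEF = 11101111 → 3-byte char #5 = EF 8D 9C.
Offset 15: leading byte 0x3C = 00111100 → 1-byte char #6 = 3C.
Offset 16: leading byte 0xE0 = 11100000 → 3-byte char #7 = E0 A4 A3.
Offset 19: leading byte 0x3D = 00111101 → 1-byte char #8 = 3D.
Leading byte 0x3D = 00111101 matches 0xxxxxxx → 1-byte sequence.
Byte 1: 0x3D = 00111101, payload 0111101 (7 bits).
Concatenate: 0111101 = 0x3D (7 bits → U+003D).

U+003D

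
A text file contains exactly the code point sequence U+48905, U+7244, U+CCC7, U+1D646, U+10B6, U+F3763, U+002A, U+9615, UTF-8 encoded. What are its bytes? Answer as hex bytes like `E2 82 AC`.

F1 88 A4 85 E7 89 84 EC B3 87 F0 9D 99 86 E1 82 B6 F3 B3 9D A3 2A E9 98 95

U+48905: 4-byte form → F1 88 A4 85.
U+7244: 3-byte form → E7 89 84.
U+CCC7: 3-byte form → EC B3 87.
U+1D646: 4-byte form → F0 9D 99 86.
U+10B6: 3-byte form → E1 82 B6.
U+F3763: 4-byte form → F3 B3 9D A3.
U+002A: 1-byte form → 2A.
U+9615: 3-byte form → E9 98 95.
Concatenated (25 bytes): F1 88 A4 85 E7 89 84 EC B3 87 F0 9D 99 86 E1 82 B6 F3 B3 9D A3 2A E9 98 95.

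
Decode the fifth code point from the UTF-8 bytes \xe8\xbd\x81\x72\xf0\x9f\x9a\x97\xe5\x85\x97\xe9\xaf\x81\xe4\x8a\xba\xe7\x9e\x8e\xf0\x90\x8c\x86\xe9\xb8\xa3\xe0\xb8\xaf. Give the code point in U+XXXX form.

Offset 0: leading byte 0xE8 = 11101000 → 3-byte char #1 = E8 BD 81.
Offset 3: leading byte 0x72 = 01110010 → 1-byte char #2 = 72.
Offset 4: leading byte 0xF0 = 11110000 → 4-byte char #3 = F0 9F 9A 97.
Offset 8: leading byte 0xE5 = 11100101 → 3-byte char #4 = E5 85 97.
Offset 11: leading byte 0xE9 = 11101001 → 3-byte char #5 = E9 AF 81.
Leading byte 0xE9 = 11101001 matches 1110xxxx → 3-byte sequence.
Byte 1: 0xE9 = 11101001, payload 1001 (4 bits).
Byte 2: 0xAF = 10101111 (10xxxxxx ✓), payload 101111.
Byte 3: 0x81 = 10000001 (10xxxxxx ✓), payload 000001.
Concatenate: 1001101111000001 = 0x9BC1 (16 bits → U+9BC1).

U+9BC1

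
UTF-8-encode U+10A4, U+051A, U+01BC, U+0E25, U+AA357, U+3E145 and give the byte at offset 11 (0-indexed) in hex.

0xAA

U+10A4 → 3-byte form E1 82 A4 at offsets 0–2.
U+051A → 2-byte form D4 9A at offsets 3–4.
U+01BC → 2-byte form C6 BC at offsets 5–6.
U+0E25 → 3-byte form E0 B8 A5 at offsets 7–9.
U+AA357 → 4-byte form F2 AA 8D 97 at offsets 10–13.
Offset 11 falls in char 5's range; it's byte 2 of F2 AA 8D 97 = 0xAA.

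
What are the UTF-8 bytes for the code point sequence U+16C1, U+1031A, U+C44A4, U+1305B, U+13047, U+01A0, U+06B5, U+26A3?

U+16C1: 3-byte form → E1 9B 81.
U+1031A: 4-byte form → F0 90 8C 9A.
U+C44A4: 4-byte form → F3 84 92 A4.
U+1305B: 4-byte form → F0 93 81 9B.
U+13047: 4-byte form → F0 93 81 87.
U+01A0: 2-byte form → C6 A0.
U+06B5: 2-byte form → DA B5.
U+26A3: 3-byte form → E2 9A A3.
Concatenated (26 bytes): E1 9B 81 F0 90 8C 9A F3 84 92 A4 F0 93 81 9B F0 93 81 87 C6 A0 DA B5 E2 9A A3.

E1 9B 81 F0 90 8C 9A F3 84 92 A4 F0 93 81 9B F0 93 81 87 C6 A0 DA B5 E2 9A A3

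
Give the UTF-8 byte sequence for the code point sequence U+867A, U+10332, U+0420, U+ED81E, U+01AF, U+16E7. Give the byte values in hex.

U+867A: 3-byte form → E8 99 BA.
U+10332: 4-byte form → F0 90 8C B2.
U+0420: 2-byte form → D0 A0.
U+ED81E: 4-byte form → F3 AD A0 9E.
U+01AF: 2-byte form → C6 AF.
U+16E7: 3-byte form → E1 9B A7.
Concatenated (18 bytes): E8 99 BA F0 90 8C B2 D0 A0 F3 AD A0 9E C6 AF E1 9B A7.

E8 99 BA F0 90 8C B2 D0 A0 F3 AD A0 9E C6 AF E1 9B A7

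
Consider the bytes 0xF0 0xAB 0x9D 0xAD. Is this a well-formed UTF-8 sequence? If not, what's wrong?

Leading byte 0xF0 = 11110000 → 4-byte form.
Continuation bytes 0xAB=10101011, 0x9D=10011101, 0xAD=10101101 all match 10xxxxxx.
Decoded value 0x2B76D is ≥ 0x10000 (shortest form) and not a surrogate.

valid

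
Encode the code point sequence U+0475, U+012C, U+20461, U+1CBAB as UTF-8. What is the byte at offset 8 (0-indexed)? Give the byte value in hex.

0xF0

U+0475 → 2-byte form D1 B5 at offsets 0–1.
U+012C → 2-byte form C4 AC at offsets 2–3.
U+20461 → 4-byte form F0 A0 91 A1 at offsets 4–7.
U+1CBAB → 4-byte form F0 9C AE AB at offsets 8–11.
Offset 8 falls in char 4's range; it's byte 1 of F0 9C AE AB = 0xF0.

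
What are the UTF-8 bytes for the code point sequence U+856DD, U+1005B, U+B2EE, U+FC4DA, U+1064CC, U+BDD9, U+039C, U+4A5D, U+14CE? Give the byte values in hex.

F2 85 9B 9D F0 90 81 9B EB 8B AE F3 BC 93 9A F4 86 93 8C EB B7 99 CE 9C E4 A9 9D E1 93 8E

U+856DD: 4-byte form → F2 85 9B 9D.
U+1005B: 4-byte form → F0 90 81 9B.
U+B2EE: 3-byte form → EB 8B AE.
U+FC4DA: 4-byte form → F3 BC 93 9A.
U+1064CC: 4-byte form → F4 86 93 8C.
U+BDD9: 3-byte form → EB B7 99.
U+039C: 2-byte form → CE 9C.
U+4A5D: 3-byte form → E4 A9 9D.
U+14CE: 3-byte form → E1 93 8E.
Concatenated (30 bytes): F2 85 9B 9D F0 90 81 9B EB 8B AE F3 BC 93 9A F4 86 93 8C EB B7 99 CE 9C E4 A9 9D E1 93 8E.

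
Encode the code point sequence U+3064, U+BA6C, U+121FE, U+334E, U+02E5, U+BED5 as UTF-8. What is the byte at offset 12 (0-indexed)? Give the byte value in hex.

0x8E

U+3064 → 3-byte form E3 81 A4 at offsets 0–2.
U+BA6C → 3-byte form EB A9 AC at offsets 3–5.
U+121FE → 4-byte form F0 92 87 BE at offsets 6–9.
U+334E → 3-byte form E3 8D 8E at offsets 10–12.
Offset 12 falls in char 4's range; it's byte 3 of E3 8D 8E = 0x8E.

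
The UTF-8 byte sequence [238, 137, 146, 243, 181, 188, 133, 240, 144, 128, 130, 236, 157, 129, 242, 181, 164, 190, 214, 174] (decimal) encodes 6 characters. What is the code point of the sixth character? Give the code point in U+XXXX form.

U+05AE

Offset 0: leading byte 0xEE = 11101110 → 3-byte char #1 = EE 89 92.
Offset 3: leading byte 0xF3 = 11110011 → 4-byte char #2 = F3 B5 BC 85.
Offset 7: leading byte 0xF0 = 11110000 → 4-byte char #3 = F0 90 80 82.
Offset 11: leading byte 0xEC = 11101100 → 3-byte char #4 = EC 9D 81.
Offset 14: leading byte 0xF2 = 11110010 → 4-byte char #5 = F2 B5 A4 BE.
Offset 18: leading byte 0xD6 = 11010110 → 2-byte char #6 = D6 AE.
Leading byte 0xD6 = 11010110 matches 110xxxxx → 2-byte sequence.
Byte 1: 0xD6 = 11010110, payload 10110 (5 bits).
Byte 2: 0xAE = 10101110 (10xxxxxx ✓), payload 101110.
Concatenate: 10110101110 = 0x5AE (11 bits → U+05AE).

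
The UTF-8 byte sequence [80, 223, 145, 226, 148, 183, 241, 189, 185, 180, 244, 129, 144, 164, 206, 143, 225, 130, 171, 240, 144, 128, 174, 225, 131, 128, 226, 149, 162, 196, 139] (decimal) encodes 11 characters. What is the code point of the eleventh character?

U+010B

Offset 0: leading byte 0x50 = 01010000 → 1-byte char #1 = 50.
Offset 1: leading byte 0xDF = 11011111 → 2-byte char #2 = DF 91.
Offset 3: leading byte 0xE2 = 11100010 → 3-byte char #3 = E2 94 B7.
Offset 6: leading byte 0xF1 = 11110001 → 4-byte char #4 = F1 BD B9 B4.
Offset 10: leading byte 0xF4 = 11110100 → 4-byte char #5 = F4 81 90 A4.
Offset 14: leading byte 0xCE = 11001110 → 2-byte char #6 = CE 8F.
Offset 16: leading byte 0xE1 = 11100001 → 3-byte char #7 = E1 82 AB.
Offset 19: leading byte 0xF0 = 11110000 → 4-byte char #8 = F0 90 80 AE.
Offset 23: leading byte 0xE1 = 11100001 → 3-byte char #9 = E1 83 80.
Offset 26: leading byte 0xE2 = 11100010 → 3-byte char #10 = E2 95 A2.
Offset 29: leading byte 0xC4 = 11000100 → 2-byte char #11 = C4 8B.
Leading byte 0xC4 = 11000100 matches 110xxxxx → 2-byte sequence.
Byte 1: 0xC4 = 11000100, payload 00100 (5 bits).
Byte 2: 0x8B = 10001011 (10xxxxxx ✓), payload 001011.
Concatenate: 00100001011 = 0x10B (11 bits → U+010B).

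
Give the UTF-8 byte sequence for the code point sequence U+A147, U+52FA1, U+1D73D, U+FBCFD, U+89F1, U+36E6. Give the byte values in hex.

EA 85 87 F1 92 BE A1 F0 9D 9C BD F3 BB B3 BD E8 A7 B1 E3 9B A6

U+A147: 3-byte form → EA 85 87.
U+52FA1: 4-byte form → F1 92 BE A1.
U+1D73D: 4-byte form → F0 9D 9C BD.
U+FBCFD: 4-byte form → F3 BB B3 BD.
U+89F1: 3-byte form → E8 A7 B1.
U+36E6: 3-byte form → E3 9B A6.
Concatenated (21 bytes): EA 85 87 F1 92 BE A1 F0 9D 9C BD F3 BB B3 BD E8 A7 B1 E3 9B A6.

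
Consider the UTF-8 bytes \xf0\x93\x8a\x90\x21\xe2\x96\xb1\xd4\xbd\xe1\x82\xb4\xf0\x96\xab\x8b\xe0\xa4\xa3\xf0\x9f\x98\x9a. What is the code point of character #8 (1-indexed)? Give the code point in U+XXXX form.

Offset 0: leading byte 0xF0 = 11110000 → 4-byte char #1 = F0 93 8A 90.
Offset 4: leading byte 0x21 = 00100001 → 1-byte char #2 = 21.
Offset 5: leading byte 0xE2 = 11100010 → 3-byte char #3 = E2 96 B1.
Offset 8: leading byte 0xD4 = 11010100 → 2-byte char #4 = D4 BD.
Offset 10: leading byte 0xE1 = 11100001 → 3-byte char #5 = E1 82 B4.
Offset 13: leading byte 0xF0 = 11110000 → 4-byte char #6 = F0 96 AB 8B.
Offset 17: leading byte 0xE0 = 11100000 → 3-byte char #7 = E0 A4 A3.
Offset 20: leading byte 0xF0 = 11110000 → 4-byte char #8 = F0 9F 98 9A.
Leading byte 0xF0 = 11110000 matches 11110xxx → 4-byte sequence.
Byte 1: 0xF0 = 11110000, payload 000 (3 bits).
Byte 2: 0x9F = 10011111 (10xxxxxx ✓), payload 011111.
Byte 3: 0x98 = 10011000 (10xxxxxx ✓), payload 011000.
Byte 4: 0x9A = 10011010 (10xxxxxx ✓), payload 011010.
Concatenate: 000011111011000011010 = 0x1F61A (21 bits → U+1F61A).

U+1F61A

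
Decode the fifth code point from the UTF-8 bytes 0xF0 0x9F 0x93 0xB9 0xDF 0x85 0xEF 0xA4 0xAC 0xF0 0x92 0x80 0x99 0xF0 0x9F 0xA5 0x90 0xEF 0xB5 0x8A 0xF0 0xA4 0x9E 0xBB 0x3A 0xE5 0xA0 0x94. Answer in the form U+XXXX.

U+1F950

Offset 0: leading byte 0xF0 = 11110000 → 4-byte char #1 = F0 9F 93 B9.
Offset 4: leading byte 0xDF = 11011111 → 2-byte char #2 = DF 85.
Offset 6: leading byte 0xEF = 11101111 → 3-byte char #3 = EF A4 AC.
Offset 9: leading byte 0xF0 = 11110000 → 4-byte char #4 = F0 92 80 99.
Offset 13: leading byte 0xF0 = 11110000 → 4-byte char #5 = F0 9F A5 90.
Leading byte 0xF0 = 11110000 matches 11110xxx → 4-byte sequence.
Byte 1: 0xF0 = 11110000, payload 000 (3 bits).
Byte 2: 0x9F = 10011111 (10xxxxxx ✓), payload 011111.
Byte 3: 0xA5 = 10100101 (10xxxxxx ✓), payload 100101.
Byte 4: 0x90 = 10010000 (10xxxxxx ✓), payload 010000.
Concatenate: 000011111100101010000 = 0x1F950 (21 bits → U+1F950).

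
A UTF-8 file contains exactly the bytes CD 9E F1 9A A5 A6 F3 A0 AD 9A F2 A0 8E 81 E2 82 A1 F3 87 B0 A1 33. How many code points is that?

Byte at offset 0: 0xCD = 11001101 → 2-byte char (#1). Advance 2.
Byte at offset 2: 0xF1 = 11110001 → 4-byte char (#2). Advance 4.
Byte at offset 6: 0xF3 = 11110011 → 4-byte char (#3). Advance 4.
Byte at offset 10: 0xF2 = 11110010 → 4-byte char (#4). Advance 4.
Byte at offset 14: 0xE2 = 11100010 → 3-byte char (#5). Advance 3.
Byte at offset 17: 0xF3 = 11110011 → 4-byte char (#6). Advance 4.
Byte at offset 21: 0x33 = 00110011 → 1-byte char (#7). Advance 1.
Reached end at offset 22 after 7 code points.

7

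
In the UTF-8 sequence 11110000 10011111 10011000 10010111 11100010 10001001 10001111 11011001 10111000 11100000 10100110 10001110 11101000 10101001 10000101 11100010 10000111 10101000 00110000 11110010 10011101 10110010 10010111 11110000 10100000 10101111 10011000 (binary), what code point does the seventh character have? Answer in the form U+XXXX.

U+0030

Offset 0: leading byte 0xF0 = 11110000 → 4-byte char #1 = F0 9F 98 97.
Offset 4: leading byte 0xE2 = 11100010 → 3-byte char #2 = E2 89 8F.
Offset 7: leading byte 0xD9 = 11011001 → 2-byte char #3 = D9 B8.
Offset 9: leading byte 0xE0 = 11100000 → 3-byte char #4 = E0 A6 8E.
Offset 12: leading byte 0xE8 = 11101000 → 3-byte char #5 = E8 A9 85.
Offset 15: leading byte 0xE2 = 11100010 → 3-byte char #6 = E2 87 A8.
Offset 18: leading byte 0x30 = 00110000 → 1-byte char #7 = 30.
Leading byte 0x30 = 00110000 matches 0xxxxxxx → 1-byte sequence.
Byte 1: 0x30 = 00110000, payload 0110000 (7 bits).
Concatenate: 0110000 = 0x30 (7 bits → U+0030).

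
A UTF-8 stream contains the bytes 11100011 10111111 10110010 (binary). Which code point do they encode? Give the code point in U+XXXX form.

U+3FF2

Leading byte 0xE3 = 11100011 matches 1110xxxx → 3-byte sequence.
Byte 1: 0xE3 = 11100011, payload 0011 (4 bits).
Byte 2: 0xBF = 10111111 (10xxxxxx ✓), payload 111111.
Byte 3: 0xB2 = 10110010 (10xxxxxx ✓), payload 110010.
Concatenate: 0011111111110010 = 0x3FF2 (16 bits → U+3FF2).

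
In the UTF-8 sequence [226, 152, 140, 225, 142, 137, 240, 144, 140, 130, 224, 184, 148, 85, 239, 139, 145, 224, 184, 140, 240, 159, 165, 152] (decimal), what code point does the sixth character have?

U+F2D1

Offset 0: leading byte 0xE2 = 11100010 → 3-byte char #1 = E2 98 8C.
Offset 3: leading byte 0xE1 = 11100001 → 3-byte char #2 = E1 8E 89.
Offset 6: leading byte 0xF0 = 11110000 → 4-byte char #3 = F0 90 8C 82.
Offset 10: leading byte 0xE0 = 11100000 → 3-byte char #4 = E0 B8 94.
Offset 13: leading byte 0x55 = 01010101 → 1-byte char #5 = 55.
Offset 14: leading byte 0xEF = 11101111 → 3-byte char #6 = EF 8B 91.
Leading byte 0xEF = 11101111 matches 1110xxxx → 3-byte sequence.
Byte 1: 0xEF = 11101111, payload 1111 (4 bits).
Byte 2: 0x8B = 10001011 (10xxxxxx ✓), payload 001011.
Byte 3: 0x91 = 10010001 (10xxxxxx ✓), payload 010001.
Concatenate: 1111001011010001 = 0xF2D1 (16 bits → U+F2D1).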